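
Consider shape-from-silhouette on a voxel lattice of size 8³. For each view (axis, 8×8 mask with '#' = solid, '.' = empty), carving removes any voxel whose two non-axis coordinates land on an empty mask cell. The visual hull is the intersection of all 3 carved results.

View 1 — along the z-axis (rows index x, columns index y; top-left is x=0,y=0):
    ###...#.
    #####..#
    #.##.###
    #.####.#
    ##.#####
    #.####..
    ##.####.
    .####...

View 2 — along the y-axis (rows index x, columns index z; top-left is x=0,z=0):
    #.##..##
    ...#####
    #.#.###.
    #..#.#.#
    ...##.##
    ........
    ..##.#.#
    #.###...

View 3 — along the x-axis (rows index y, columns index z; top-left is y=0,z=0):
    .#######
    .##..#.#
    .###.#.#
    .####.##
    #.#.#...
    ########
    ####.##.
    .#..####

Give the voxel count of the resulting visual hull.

before carving: 512 voxels (8×8×8)
V1 z: intersect with XY mask (44 set) -- 352 left
V2 y: intersect with XZ mask (31 set) -- 172 left
V3 x: intersect with YZ mask (44 set) -- 114 left

voxel count = 114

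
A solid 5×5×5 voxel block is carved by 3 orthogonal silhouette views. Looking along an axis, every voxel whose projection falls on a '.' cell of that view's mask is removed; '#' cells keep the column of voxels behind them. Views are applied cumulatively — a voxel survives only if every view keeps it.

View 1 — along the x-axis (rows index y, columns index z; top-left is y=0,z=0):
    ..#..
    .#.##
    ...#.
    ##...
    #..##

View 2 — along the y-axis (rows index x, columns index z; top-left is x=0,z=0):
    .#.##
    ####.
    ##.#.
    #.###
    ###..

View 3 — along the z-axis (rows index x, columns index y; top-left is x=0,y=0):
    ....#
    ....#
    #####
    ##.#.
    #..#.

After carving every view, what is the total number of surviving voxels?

|visual hull| = 18

full grid |V| = 125
V1 x: intersect with YZ mask (10 set) -- 50 left
V2 y: intersect with XZ mask (17 set) -- 35 left
V3 z: intersect with XY mask (12 set) -- 18 left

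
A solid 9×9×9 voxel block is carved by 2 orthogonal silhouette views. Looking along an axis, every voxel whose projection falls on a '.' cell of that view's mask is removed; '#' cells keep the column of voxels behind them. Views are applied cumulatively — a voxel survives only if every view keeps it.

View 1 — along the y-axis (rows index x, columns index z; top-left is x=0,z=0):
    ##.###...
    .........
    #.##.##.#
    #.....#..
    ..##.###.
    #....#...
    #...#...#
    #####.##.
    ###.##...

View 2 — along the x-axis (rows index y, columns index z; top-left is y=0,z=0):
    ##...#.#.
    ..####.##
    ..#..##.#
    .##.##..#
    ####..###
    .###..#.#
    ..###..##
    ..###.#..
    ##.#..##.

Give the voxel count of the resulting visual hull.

start: 9×9×9 = 729 voxels
V1 y: intersect with XZ mask (35 set) -- 315 left
V2 x: intersect with YZ mask (45 set) -- 166 left

remaining voxels: 166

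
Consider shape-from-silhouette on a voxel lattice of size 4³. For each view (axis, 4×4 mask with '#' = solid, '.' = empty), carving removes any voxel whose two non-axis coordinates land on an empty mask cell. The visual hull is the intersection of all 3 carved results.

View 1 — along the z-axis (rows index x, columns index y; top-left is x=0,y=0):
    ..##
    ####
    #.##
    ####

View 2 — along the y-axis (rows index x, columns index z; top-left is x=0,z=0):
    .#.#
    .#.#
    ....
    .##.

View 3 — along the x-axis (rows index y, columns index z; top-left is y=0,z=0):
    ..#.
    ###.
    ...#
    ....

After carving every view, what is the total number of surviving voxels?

6 voxels

before carving: 64 voxels (4×4×4)
[1] z-view keeps 13 columns → grid now 52
[2] y-view keeps 6 columns → grid now 20
[3] x-view keeps 5 columns → grid now 6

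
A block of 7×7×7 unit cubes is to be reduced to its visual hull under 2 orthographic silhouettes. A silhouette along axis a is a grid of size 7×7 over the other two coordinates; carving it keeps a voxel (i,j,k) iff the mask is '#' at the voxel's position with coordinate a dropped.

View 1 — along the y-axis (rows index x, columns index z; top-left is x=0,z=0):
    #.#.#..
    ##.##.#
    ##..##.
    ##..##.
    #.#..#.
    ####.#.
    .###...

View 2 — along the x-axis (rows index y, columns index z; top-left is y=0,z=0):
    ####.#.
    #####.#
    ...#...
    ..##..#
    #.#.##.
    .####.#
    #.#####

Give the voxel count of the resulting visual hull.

113 voxels

initial block: 7^3 = 343
V1 y: intersect with XZ mask (27 set) -- 189 left
V2 x: intersect with YZ mask (30 set) -- 113 left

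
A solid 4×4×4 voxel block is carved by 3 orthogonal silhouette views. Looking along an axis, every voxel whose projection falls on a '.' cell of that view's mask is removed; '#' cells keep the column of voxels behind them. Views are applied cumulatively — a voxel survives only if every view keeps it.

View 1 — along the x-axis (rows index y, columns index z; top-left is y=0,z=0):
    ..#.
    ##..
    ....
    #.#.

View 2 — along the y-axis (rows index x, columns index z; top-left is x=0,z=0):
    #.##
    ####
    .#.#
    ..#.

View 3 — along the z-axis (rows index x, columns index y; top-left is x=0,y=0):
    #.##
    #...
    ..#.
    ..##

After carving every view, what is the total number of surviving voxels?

start: 4×4×4 = 64 voxels
after view 1 [x-axis, 5 of 16 cells solid] → remaining = 20
after view 2 [y-axis, 10 of 16 cells solid] → remaining = 12
after view 3 [z-axis, 7 of 16 cells solid] → remaining = 5

remaining voxels: 5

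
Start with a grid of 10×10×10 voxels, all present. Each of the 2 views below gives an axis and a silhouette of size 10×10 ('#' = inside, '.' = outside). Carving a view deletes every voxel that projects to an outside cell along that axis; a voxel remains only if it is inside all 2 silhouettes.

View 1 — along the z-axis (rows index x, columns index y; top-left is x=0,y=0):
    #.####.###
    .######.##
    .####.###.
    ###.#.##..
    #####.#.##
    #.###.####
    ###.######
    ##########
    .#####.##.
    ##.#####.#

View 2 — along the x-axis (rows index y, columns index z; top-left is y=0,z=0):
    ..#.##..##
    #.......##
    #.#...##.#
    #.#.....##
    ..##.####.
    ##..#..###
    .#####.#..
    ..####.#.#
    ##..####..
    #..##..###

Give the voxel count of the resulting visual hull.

full grid |V| = 1000
carve view 1 (along z, XY-mask fill 79/100): 790 voxels remain
carve view 2 (along x, YZ-mask fill 53/100): 418 voxels remain

|visual hull| = 418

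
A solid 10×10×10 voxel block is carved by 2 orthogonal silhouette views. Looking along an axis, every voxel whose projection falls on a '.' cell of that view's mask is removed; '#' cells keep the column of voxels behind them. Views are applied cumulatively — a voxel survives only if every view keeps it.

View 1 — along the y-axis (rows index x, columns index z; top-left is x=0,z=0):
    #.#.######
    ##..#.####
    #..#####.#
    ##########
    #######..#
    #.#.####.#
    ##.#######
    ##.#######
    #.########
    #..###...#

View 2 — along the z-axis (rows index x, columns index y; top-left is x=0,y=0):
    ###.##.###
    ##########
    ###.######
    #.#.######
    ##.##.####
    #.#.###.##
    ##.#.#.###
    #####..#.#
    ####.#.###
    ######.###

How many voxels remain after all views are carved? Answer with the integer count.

full grid |V| = 1000
  1. axis=1 (XZ plane), |mask|=79  ⇒  voxels=790
  2. axis=2 (XY plane), |mask|=81  ⇒  voxels=633

|visual hull| = 633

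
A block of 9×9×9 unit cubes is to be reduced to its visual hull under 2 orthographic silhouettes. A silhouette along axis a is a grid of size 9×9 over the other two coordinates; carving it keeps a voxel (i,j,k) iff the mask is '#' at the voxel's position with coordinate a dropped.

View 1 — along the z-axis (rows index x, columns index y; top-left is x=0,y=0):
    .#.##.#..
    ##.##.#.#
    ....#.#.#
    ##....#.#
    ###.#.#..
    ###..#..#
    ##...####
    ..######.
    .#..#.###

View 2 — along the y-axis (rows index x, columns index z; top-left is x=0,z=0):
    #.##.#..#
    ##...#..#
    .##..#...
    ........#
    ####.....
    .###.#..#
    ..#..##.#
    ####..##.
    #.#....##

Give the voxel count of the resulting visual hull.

|visual hull| = 182

initial block: 9^3 = 729
carve view 1 (along z, XY-mask fill 44/81): 396 voxels remain
carve view 2 (along y, XZ-mask fill 36/81): 182 voxels remain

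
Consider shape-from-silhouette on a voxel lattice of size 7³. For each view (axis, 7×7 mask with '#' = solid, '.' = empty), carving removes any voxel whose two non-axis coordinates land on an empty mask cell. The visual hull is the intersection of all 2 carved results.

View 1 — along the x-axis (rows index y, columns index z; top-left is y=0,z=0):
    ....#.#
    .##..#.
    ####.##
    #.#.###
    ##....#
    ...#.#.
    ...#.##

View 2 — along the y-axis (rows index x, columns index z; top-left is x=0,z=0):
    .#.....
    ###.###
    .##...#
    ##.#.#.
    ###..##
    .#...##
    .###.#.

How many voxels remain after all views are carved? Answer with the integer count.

95 voxels

before carving: 343 voxels (7×7×7)
carve view 1 (along x, YZ-mask fill 24/49): 168 voxels remain
carve view 2 (along y, XZ-mask fill 26/49): 95 voxels remain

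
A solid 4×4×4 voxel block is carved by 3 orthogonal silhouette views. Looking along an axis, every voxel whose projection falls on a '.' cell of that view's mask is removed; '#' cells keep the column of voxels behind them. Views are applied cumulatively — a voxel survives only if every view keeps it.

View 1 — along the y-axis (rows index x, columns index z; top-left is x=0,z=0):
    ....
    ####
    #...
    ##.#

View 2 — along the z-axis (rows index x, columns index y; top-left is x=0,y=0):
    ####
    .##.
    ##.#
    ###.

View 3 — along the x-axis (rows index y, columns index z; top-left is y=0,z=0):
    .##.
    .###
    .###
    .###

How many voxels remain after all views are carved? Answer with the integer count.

voxel count = 11

start: 4×4×4 = 64 voxels
step 1: project along y, AND mask (8/16) → |grid| = 32
step 2: project along z, AND mask (12/16) → |grid| = 20
step 3: project along x, AND mask (11/16) → |grid| = 11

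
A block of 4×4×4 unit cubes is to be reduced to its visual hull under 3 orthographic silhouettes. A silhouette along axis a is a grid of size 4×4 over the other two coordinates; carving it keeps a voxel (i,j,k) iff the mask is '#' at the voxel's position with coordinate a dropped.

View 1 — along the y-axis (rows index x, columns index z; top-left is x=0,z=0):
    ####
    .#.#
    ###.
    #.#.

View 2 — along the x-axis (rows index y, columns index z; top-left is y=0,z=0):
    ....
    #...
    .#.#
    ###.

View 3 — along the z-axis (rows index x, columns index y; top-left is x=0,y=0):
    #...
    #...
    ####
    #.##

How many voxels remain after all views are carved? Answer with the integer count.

before carving: 64 voxels (4×4×4)
after view 1 [y-axis, 11 of 16 cells solid] → remaining = 44
after view 2 [x-axis, 6 of 16 cells solid] → remaining = 17
after view 3 [z-axis, 9 of 16 cells solid] → remaining = 7

7 voxels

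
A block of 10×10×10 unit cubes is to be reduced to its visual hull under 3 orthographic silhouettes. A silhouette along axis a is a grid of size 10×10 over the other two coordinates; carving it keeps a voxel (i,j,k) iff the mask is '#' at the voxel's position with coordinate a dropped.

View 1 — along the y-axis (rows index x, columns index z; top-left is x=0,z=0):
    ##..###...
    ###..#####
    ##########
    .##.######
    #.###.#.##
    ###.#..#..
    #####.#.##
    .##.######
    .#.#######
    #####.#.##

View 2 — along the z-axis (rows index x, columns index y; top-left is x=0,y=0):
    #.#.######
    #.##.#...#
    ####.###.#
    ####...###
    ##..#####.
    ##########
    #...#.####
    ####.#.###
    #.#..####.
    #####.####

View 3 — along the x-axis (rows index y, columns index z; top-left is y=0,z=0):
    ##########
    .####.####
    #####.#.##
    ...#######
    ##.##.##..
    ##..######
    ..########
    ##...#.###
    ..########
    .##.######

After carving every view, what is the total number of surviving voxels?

remaining voxels: 431

initial block: 10^3 = 1000
V1 y: intersect with XZ mask (75 set) -- 750 left
V2 z: intersect with XY mask (74 set) -- 547 left
V3 x: intersect with YZ mask (77 set) -- 431 left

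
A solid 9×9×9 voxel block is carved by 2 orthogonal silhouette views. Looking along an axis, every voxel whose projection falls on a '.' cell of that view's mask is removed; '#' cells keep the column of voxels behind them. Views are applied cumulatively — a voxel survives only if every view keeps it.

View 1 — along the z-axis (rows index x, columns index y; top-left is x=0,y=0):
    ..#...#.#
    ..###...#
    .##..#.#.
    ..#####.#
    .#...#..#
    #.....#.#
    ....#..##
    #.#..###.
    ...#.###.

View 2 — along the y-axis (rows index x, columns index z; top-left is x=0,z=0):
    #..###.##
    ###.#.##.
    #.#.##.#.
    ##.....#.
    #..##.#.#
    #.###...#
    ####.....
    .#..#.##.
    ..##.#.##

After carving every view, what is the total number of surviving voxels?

initial block: 9^3 = 729
carve view 1 (along z, XY-mask fill 35/81): 315 voxels remain
carve view 2 (along y, XZ-mask fill 43/81): 162 voxels remain

|visual hull| = 162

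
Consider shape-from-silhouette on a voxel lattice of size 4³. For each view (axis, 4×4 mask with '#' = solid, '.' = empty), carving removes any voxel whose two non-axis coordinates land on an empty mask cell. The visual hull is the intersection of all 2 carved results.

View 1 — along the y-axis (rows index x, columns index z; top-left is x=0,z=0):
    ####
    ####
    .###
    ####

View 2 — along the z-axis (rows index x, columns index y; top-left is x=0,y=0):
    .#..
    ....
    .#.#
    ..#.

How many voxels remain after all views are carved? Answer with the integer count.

initial block: 4^3 = 64
after view 1 [y-axis, 15 of 16 cells solid] → remaining = 60
after view 2 [z-axis, 4 of 16 cells solid] → remaining = 14

14 voxels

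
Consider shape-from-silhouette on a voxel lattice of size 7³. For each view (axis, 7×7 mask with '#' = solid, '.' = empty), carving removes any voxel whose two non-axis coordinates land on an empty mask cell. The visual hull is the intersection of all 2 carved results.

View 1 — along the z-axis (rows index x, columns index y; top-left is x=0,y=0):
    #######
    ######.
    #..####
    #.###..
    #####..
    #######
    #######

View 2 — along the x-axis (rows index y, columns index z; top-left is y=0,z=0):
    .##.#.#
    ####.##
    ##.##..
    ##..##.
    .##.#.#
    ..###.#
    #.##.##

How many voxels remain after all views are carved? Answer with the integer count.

178 voxels

start: 7×7×7 = 343 voxels
after view 1 [z-axis, 41 of 49 cells solid] → remaining = 287
after view 2 [x-axis, 31 of 49 cells solid] → remaining = 178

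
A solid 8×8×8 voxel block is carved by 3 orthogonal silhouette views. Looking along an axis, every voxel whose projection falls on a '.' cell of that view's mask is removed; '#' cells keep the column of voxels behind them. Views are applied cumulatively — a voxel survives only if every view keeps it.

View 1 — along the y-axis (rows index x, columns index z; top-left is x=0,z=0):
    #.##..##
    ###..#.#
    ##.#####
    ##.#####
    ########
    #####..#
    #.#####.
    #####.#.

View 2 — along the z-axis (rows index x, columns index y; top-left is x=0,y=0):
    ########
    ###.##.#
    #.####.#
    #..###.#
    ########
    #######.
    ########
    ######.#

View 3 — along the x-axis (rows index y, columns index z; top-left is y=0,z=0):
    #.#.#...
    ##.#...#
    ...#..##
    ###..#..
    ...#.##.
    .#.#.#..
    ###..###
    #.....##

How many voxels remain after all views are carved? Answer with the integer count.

voxel count = 148

initial block: 8^3 = 512
  1. axis=1 (XZ plane), |mask|=50  ⇒  voxels=400
  2. axis=2 (XY plane), |mask|=55  ⇒  voxels=343
  3. axis=0 (YZ plane), |mask|=29  ⇒  voxels=148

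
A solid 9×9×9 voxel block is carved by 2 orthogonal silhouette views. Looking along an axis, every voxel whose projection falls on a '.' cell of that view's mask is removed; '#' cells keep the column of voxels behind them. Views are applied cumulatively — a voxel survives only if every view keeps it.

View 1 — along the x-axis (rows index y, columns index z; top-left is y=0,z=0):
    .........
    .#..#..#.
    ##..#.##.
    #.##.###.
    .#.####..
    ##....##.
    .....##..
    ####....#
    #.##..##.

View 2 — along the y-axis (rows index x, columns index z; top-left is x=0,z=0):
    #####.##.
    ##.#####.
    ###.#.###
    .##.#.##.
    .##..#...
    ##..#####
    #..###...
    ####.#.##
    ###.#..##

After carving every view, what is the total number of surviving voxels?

start: 9×9×9 = 729 voxels
after view 1 [x-axis, 35 of 81 cells solid] → remaining = 315
after view 2 [y-axis, 53 of 81 cells solid] → remaining = 214

remaining voxels: 214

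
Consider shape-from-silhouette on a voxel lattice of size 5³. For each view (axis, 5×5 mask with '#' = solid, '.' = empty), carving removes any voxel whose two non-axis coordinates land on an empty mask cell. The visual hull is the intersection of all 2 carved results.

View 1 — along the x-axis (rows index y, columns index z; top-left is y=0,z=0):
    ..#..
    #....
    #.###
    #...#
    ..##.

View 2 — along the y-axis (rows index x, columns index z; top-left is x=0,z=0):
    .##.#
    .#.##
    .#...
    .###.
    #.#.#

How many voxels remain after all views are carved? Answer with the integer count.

voxel count = 22

start: 5×5×5 = 125 voxels
carve view 1 (along x, YZ-mask fill 10/25): 50 voxels remain
carve view 2 (along y, XZ-mask fill 13/25): 22 voxels remain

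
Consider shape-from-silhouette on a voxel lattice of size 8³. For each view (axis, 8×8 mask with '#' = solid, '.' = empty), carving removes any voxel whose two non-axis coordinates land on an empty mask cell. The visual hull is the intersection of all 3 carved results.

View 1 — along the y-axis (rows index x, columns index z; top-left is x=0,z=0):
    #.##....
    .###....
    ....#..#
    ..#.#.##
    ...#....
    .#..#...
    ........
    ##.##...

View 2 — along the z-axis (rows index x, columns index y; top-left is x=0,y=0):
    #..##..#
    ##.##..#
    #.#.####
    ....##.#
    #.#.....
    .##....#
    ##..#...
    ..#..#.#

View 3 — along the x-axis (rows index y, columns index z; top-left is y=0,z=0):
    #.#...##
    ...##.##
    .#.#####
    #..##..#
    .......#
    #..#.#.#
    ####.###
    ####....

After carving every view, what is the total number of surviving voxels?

start: 8×8×8 = 512 voxels
carve view 1 (along y, XZ-mask fill 19/64): 152 voxels remain
carve view 2 (along z, XY-mask fill 29/64): 71 voxels remain
carve view 3 (along x, YZ-mask fill 34/64): 35 voxels remain

remaining voxels: 35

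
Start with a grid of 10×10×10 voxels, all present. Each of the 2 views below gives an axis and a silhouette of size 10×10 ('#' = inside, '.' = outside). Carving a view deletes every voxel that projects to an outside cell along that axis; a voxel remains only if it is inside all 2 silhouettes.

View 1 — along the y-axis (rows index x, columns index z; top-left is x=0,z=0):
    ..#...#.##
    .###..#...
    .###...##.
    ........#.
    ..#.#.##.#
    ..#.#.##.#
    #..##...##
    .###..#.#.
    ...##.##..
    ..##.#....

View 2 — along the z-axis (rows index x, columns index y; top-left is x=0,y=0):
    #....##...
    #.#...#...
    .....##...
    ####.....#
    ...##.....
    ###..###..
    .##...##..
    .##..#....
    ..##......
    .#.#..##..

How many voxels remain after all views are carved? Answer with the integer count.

|visual hull| = 134

start: 10×10×10 = 1000 voxels
  1. axis=1 (XZ plane), |mask|=41  ⇒  voxels=410
  2. axis=2 (XY plane), |mask|=34  ⇒  voxels=134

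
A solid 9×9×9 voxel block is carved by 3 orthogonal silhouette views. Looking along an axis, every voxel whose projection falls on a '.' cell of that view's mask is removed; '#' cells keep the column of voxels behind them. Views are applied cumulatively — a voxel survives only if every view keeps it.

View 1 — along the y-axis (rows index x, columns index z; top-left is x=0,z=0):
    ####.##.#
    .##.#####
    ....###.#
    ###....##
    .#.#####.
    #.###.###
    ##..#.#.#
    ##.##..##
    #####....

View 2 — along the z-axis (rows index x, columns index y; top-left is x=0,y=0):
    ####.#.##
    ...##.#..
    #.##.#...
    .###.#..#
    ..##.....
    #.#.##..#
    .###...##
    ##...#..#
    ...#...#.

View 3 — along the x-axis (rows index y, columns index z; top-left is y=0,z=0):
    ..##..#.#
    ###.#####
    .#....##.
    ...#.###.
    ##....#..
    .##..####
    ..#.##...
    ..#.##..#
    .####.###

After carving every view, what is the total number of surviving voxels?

remaining voxels: 117

before carving: 729 voxels (9×9×9)
[1] y-view keeps 52 columns → grid now 468
[2] z-view keeps 37 columns → grid now 217
[3] x-view keeps 42 columns → grid now 117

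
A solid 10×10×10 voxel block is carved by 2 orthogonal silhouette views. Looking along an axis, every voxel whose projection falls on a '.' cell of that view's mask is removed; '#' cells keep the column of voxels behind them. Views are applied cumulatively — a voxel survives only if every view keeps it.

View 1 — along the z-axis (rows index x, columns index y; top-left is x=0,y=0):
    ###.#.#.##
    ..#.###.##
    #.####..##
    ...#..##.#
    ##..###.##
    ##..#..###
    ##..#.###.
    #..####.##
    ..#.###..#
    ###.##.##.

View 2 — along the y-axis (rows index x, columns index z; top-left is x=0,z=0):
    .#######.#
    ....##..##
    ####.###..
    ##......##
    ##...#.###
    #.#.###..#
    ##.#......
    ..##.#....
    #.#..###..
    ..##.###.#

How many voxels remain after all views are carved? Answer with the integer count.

before carving: 1000 voxels (10×10×10)
  1. axis=2 (XY plane), |mask|=62  ⇒  voxels=620
  2. axis=1 (XZ plane), |mask|=52  ⇒  voxels=329

remaining voxels: 329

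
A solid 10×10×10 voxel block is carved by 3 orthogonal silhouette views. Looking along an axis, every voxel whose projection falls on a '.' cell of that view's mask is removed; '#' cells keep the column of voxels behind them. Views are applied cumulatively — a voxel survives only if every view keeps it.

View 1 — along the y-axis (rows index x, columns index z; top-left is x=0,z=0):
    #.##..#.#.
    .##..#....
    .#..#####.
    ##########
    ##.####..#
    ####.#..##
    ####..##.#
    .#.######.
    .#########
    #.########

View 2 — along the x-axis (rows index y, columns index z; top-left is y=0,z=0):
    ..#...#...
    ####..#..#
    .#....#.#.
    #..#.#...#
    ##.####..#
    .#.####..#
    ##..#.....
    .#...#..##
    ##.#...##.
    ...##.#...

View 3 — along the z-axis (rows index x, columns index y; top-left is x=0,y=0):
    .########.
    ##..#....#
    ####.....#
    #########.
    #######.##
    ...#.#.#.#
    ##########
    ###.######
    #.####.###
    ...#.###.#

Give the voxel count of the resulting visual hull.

start: 10×10×10 = 1000 voxels
V1 y: intersect with XZ mask (70 set) -- 700 left
V2 x: intersect with YZ mask (43 set) -- 309 left
V3 z: intersect with XY mask (71 set) -- 228 left

voxel count = 228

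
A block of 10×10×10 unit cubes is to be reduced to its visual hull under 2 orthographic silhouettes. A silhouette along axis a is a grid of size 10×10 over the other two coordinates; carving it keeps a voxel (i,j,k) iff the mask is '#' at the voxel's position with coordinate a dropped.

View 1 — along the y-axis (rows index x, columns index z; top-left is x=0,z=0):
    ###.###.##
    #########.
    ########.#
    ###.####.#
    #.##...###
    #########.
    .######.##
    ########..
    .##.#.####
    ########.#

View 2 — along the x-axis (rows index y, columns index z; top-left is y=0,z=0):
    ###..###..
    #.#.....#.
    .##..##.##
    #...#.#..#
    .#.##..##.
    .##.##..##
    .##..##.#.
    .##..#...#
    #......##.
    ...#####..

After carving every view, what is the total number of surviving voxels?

385 voxels

before carving: 1000 voxels (10×10×10)
step 1: project along y, AND mask (81/100) → |grid| = 810
step 2: project along x, AND mask (47/100) → |grid| = 385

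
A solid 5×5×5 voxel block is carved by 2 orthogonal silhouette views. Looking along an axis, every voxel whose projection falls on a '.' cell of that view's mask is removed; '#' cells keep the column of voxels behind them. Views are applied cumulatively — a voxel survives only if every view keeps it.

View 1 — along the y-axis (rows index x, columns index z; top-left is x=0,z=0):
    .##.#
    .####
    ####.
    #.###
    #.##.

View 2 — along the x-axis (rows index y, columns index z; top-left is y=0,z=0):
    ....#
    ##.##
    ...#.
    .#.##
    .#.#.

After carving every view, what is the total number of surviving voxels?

initial block: 5^3 = 125
V1 y: intersect with XZ mask (18 set) -- 90 left
V2 x: intersect with YZ mask (11 set) -- 37 left

|visual hull| = 37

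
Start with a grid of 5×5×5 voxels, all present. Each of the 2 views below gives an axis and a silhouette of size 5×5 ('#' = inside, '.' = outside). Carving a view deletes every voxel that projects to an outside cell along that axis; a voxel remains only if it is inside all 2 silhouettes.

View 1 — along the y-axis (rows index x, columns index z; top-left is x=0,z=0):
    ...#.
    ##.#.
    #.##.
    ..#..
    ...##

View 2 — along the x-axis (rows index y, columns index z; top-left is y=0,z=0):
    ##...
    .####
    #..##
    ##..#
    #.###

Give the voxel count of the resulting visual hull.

start: 5×5×5 = 125 voxels
  1. axis=1 (XZ plane), |mask|=10  ⇒  voxels=50
  2. axis=0 (YZ plane), |mask|=16  ⇒  voxels=31

31 voxels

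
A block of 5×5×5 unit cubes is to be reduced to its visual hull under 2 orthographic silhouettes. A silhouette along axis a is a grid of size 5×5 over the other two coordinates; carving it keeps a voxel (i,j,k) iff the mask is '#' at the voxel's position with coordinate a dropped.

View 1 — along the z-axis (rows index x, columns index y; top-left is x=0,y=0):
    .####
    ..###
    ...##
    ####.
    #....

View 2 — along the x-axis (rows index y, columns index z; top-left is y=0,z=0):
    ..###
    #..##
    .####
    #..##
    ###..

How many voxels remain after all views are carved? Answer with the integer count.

full grid |V| = 125
[1] z-view keeps 14 columns → grid now 70
[2] x-view keeps 16 columns → grid now 45

remaining voxels: 45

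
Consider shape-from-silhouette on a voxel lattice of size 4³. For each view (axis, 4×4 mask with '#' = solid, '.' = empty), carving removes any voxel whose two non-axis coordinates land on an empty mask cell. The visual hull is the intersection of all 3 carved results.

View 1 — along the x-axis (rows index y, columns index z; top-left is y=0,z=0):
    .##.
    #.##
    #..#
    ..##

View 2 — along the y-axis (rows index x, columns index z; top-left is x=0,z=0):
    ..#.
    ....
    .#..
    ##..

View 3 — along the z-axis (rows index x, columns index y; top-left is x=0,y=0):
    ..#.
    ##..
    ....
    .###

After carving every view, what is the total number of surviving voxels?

start: 4×4×4 = 64 voxels
[1] x-view keeps 9 columns → grid now 36
[2] y-view keeps 4 columns → grid now 7
[3] z-view keeps 6 columns → grid now 2

2 voxels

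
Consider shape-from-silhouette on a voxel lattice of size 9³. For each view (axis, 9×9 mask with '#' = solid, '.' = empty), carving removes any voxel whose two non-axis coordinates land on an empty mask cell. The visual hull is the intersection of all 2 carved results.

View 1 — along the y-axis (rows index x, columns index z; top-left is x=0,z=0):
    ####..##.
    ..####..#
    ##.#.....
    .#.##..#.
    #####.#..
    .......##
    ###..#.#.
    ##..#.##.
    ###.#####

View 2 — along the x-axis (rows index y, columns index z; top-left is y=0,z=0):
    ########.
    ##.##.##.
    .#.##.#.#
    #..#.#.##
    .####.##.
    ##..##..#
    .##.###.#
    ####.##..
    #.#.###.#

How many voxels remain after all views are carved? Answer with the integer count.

full grid |V| = 729
carve view 1 (along y, XZ-mask fill 44/81): 396 voxels remain
carve view 2 (along x, YZ-mask fill 53/81): 260 voxels remain

voxel count = 260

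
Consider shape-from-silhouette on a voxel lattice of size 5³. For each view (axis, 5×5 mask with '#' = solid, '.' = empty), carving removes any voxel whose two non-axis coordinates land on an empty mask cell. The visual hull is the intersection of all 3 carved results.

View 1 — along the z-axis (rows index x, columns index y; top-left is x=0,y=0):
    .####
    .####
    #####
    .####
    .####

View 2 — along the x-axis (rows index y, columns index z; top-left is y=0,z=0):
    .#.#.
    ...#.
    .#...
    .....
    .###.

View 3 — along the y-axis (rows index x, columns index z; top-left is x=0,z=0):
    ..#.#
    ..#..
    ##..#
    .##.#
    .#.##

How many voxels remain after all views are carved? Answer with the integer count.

remaining voxels: 12

initial block: 5^3 = 125
carve view 1 (along z, XY-mask fill 21/25): 105 voxels remain
carve view 2 (along x, YZ-mask fill 7/25): 27 voxels remain
carve view 3 (along y, XZ-mask fill 12/25): 12 voxels remain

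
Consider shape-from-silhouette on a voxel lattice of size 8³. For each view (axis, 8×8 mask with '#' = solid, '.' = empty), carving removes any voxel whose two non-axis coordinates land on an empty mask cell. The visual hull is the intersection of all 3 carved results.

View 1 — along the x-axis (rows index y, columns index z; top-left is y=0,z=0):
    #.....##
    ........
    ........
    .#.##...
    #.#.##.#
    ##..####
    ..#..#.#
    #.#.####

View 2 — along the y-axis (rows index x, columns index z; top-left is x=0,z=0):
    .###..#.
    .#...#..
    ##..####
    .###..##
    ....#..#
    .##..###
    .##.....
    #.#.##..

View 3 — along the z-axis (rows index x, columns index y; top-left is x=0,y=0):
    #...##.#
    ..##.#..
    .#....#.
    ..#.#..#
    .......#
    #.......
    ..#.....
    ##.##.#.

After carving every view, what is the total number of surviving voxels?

remaining voxels: 28

initial block: 8^3 = 512
carve view 1 (along x, YZ-mask fill 26/64): 208 voxels remain
carve view 2 (along y, XZ-mask fill 30/64): 97 voxels remain
carve view 3 (along z, XY-mask fill 20/64): 28 voxels remain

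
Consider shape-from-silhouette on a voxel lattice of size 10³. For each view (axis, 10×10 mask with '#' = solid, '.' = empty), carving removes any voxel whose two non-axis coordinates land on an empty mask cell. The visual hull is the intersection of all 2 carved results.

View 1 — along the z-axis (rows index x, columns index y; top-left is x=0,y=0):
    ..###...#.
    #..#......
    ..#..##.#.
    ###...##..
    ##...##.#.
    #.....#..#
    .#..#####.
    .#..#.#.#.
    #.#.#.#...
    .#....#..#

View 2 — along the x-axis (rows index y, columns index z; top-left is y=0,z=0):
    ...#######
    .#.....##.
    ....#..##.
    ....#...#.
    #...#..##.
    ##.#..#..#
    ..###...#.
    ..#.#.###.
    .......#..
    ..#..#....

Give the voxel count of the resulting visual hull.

remaining voxels: 148

full grid |V| = 1000
carve view 1 (along z, XY-mask fill 40/100): 400 voxels remain
carve view 2 (along x, YZ-mask fill 36/100): 148 voxels remain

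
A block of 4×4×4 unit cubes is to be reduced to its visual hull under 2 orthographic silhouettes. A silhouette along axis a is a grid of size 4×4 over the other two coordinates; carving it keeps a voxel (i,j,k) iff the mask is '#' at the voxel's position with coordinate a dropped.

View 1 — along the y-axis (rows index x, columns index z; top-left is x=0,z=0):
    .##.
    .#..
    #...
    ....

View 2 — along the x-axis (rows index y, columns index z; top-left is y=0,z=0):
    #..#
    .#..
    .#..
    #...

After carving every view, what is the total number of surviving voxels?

voxel count = 6

initial block: 4^3 = 64
  1. axis=1 (XZ plane), |mask|=4  ⇒  voxels=16
  2. axis=0 (YZ plane), |mask|=5  ⇒  voxels=6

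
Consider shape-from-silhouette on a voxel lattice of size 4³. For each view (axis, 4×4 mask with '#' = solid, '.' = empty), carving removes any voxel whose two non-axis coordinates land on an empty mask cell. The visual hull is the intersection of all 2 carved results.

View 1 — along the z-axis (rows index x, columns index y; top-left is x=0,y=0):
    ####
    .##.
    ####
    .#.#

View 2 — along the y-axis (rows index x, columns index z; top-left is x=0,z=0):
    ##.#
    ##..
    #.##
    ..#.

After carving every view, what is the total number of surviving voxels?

start: 4×4×4 = 64 voxels
  1. axis=2 (XY plane), |mask|=12  ⇒  voxels=48
  2. axis=1 (XZ plane), |mask|=9  ⇒  voxels=30

30 voxels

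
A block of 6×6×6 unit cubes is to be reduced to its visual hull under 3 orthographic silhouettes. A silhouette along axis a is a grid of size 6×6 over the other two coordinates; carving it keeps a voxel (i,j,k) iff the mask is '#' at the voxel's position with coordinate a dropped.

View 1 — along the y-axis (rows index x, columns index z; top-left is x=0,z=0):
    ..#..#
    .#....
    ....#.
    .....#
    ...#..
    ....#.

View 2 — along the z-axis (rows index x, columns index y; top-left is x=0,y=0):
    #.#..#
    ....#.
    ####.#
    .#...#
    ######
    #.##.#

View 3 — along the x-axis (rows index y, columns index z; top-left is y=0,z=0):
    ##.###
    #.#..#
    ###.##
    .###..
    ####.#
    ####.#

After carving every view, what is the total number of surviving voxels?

initial block: 6^3 = 216
after view 1 [y-axis, 7 of 36 cells solid] → remaining = 42
after view 2 [z-axis, 21 of 36 cells solid] → remaining = 24
after view 3 [x-axis, 26 of 36 cells solid] → remaining = 16

16 voxels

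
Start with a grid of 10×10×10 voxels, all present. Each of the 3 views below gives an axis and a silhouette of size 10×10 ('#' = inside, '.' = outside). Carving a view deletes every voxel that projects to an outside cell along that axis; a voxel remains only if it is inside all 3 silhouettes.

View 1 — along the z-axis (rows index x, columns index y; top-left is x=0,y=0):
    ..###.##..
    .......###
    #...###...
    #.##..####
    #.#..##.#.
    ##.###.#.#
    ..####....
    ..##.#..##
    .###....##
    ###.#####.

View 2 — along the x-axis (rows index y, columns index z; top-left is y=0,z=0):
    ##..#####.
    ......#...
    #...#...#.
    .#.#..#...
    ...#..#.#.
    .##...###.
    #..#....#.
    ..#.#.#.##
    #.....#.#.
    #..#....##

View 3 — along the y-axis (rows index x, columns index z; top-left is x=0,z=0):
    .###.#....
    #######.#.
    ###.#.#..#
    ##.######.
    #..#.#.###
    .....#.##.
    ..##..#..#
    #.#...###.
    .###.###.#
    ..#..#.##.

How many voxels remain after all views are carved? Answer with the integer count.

initial block: 10^3 = 1000
  1. axis=2 (XY plane), |mask|=53  ⇒  voxels=530
  2. axis=0 (YZ plane), |mask|=37  ⇒  voxels=200
  3. axis=1 (XZ plane), |mask|=55  ⇒  voxels=107

voxel count = 107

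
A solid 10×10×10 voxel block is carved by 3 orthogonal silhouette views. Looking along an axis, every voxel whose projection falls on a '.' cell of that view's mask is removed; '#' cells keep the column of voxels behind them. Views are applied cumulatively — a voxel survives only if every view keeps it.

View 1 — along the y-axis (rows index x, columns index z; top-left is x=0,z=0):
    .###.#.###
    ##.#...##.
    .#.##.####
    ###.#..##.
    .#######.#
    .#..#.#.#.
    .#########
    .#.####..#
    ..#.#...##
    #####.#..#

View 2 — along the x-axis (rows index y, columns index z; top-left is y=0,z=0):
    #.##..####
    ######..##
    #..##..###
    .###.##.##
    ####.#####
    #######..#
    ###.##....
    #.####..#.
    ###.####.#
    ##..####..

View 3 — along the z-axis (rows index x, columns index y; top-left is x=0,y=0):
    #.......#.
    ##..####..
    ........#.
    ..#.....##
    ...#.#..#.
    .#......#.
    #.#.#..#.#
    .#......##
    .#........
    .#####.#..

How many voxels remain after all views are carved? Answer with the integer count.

start: 10×10×10 = 1000 voxels
  1. axis=1 (XZ plane), |mask|=63  ⇒  voxels=630
  2. axis=0 (YZ plane), |mask|=70  ⇒  voxels=432
  3. axis=2 (XY plane), |mask|=32  ⇒  voxels=154

remaining voxels: 154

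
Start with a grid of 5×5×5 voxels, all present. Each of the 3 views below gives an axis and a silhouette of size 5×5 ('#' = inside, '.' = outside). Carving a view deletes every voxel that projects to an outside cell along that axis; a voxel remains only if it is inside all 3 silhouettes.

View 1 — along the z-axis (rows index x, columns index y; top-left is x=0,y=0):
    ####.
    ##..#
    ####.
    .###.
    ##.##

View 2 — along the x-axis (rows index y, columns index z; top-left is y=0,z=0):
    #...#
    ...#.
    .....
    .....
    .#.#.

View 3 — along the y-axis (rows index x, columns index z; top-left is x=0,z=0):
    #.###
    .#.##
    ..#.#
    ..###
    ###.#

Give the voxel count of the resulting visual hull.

initial block: 5^3 = 125
carve view 1 (along z, XY-mask fill 18/25): 90 voxels remain
carve view 2 (along x, YZ-mask fill 5/25): 17 voxels remain
carve view 3 (along y, XZ-mask fill 16/25): 12 voxels remain

remaining voxels: 12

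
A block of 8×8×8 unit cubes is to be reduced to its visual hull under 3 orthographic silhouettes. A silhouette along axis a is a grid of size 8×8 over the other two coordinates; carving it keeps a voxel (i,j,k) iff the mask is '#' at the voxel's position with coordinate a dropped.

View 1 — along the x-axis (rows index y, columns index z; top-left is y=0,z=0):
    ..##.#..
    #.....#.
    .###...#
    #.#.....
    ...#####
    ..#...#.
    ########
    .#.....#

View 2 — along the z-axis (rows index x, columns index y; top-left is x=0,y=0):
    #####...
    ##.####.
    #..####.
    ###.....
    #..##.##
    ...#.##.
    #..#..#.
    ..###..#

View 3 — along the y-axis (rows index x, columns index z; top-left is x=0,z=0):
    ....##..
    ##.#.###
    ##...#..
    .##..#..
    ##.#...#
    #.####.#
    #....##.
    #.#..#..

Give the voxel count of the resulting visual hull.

start: 8×8×8 = 512 voxels
  1. axis=0 (YZ plane), |mask|=28  ⇒  voxels=224
  2. axis=2 (XY plane), |mask|=34  ⇒  voxels=125
  3. axis=1 (XZ plane), |mask|=30  ⇒  voxels=57

remaining voxels: 57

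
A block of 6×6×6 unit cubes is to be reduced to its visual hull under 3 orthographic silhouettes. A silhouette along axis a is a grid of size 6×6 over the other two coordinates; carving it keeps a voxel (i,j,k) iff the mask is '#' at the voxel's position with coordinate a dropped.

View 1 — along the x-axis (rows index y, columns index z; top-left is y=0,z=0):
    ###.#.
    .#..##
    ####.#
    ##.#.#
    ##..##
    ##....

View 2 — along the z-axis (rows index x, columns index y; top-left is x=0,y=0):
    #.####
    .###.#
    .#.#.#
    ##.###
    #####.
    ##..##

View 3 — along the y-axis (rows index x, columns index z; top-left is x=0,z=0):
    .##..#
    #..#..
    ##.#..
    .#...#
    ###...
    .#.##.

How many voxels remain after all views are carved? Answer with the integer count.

initial block: 6^3 = 216
step 1: project along x, AND mask (22/36) → |grid| = 132
step 2: project along z, AND mask (26/36) → |grid| = 92
step 3: project along y, AND mask (16/36) → |grid| = 47

remaining voxels: 47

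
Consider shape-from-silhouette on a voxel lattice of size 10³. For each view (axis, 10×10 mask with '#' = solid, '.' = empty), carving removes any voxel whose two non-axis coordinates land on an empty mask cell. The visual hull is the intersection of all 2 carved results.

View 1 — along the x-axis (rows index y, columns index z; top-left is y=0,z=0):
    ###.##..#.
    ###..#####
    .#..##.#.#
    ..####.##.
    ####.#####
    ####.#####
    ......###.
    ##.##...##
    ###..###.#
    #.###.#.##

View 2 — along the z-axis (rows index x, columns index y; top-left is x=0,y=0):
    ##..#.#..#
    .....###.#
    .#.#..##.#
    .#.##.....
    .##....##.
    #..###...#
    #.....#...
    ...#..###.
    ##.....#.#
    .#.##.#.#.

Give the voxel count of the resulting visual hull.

remaining voxels: 265

initial block: 10^3 = 1000
  1. axis=0 (YZ plane), |mask|=66  ⇒  voxels=660
  2. axis=2 (XY plane), |mask|=41  ⇒  voxels=265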